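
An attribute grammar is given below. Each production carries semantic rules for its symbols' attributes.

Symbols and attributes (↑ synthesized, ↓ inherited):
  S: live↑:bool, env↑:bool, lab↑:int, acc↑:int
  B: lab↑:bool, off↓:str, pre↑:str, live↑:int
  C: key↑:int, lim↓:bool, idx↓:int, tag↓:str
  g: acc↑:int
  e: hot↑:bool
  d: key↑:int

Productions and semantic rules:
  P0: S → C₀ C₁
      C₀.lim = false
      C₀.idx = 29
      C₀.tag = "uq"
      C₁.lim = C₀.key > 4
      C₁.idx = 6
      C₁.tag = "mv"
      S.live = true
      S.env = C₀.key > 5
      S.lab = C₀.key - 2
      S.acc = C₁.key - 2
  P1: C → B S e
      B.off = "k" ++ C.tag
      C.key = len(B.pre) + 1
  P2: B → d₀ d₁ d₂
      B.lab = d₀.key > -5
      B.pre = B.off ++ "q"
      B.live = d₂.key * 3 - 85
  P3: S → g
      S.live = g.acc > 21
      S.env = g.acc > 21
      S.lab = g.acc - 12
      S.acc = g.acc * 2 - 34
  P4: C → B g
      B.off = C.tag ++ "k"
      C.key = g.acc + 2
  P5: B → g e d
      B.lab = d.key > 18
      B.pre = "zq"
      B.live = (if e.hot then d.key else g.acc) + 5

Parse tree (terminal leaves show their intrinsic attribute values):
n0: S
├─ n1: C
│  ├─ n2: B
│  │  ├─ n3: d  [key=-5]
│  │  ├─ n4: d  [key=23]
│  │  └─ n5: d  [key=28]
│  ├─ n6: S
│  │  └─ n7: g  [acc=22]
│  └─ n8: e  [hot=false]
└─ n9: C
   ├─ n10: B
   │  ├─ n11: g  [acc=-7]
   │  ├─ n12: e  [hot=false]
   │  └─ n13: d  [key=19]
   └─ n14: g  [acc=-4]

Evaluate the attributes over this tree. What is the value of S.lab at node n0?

1. n1.lim = false  [false]
2. n1.idx = 29  [29]
3. n1.tag = "uq"  ["uq"]
4. n2.off = "kuq"  ["k" ++ C.tag]
5. n3.key = -5  [terminal]
6. n4.key = 23  [terminal]
7. n5.key = 28  [terminal]
8. n2.lab = false  [d₀.key > -5]
9. n2.pre = "kuqq"  [B.off ++ "q"]
10. n2.live = -1  [d₂.key * 3 - 85]
11. n7.acc = 22  [terminal]
12. n6.live = true  [g.acc > 21]
13. n6.env = true  [g.acc > 21]
14. n6.lab = 10  [g.acc - 12]
15. n6.acc = 10  [g.acc * 2 - 34]
16. n8.hot = false  [terminal]
17. n1.key = 5  [len(B.pre) + 1]
18. n9.lim = true  [C₀.key > 4]
19. n9.idx = 6  [6]
20. n9.tag = "mv"  ["mv"]
21. n10.off = "mvk"  [C.tag ++ "k"]
22. n11.acc = -7  [terminal]
23. n12.hot = false  [terminal]
24. n13.key = 19  [terminal]
25. n10.lab = true  [d.key > 18]
26. n10.pre = "zq"  ["zq"]
27. n10.live = -2  [(if e.hot then d.key else g.acc) + 5]
28. n14.acc = -4  [terminal]
29. n9.key = -2  [g.acc + 2]
30. n0.live = true  [true]
31. n0.env = false  [C₀.key > 5]
32. n0.lab = 3  [C₀.key - 2]
33. n0.acc = -4  [C₁.key - 2]

3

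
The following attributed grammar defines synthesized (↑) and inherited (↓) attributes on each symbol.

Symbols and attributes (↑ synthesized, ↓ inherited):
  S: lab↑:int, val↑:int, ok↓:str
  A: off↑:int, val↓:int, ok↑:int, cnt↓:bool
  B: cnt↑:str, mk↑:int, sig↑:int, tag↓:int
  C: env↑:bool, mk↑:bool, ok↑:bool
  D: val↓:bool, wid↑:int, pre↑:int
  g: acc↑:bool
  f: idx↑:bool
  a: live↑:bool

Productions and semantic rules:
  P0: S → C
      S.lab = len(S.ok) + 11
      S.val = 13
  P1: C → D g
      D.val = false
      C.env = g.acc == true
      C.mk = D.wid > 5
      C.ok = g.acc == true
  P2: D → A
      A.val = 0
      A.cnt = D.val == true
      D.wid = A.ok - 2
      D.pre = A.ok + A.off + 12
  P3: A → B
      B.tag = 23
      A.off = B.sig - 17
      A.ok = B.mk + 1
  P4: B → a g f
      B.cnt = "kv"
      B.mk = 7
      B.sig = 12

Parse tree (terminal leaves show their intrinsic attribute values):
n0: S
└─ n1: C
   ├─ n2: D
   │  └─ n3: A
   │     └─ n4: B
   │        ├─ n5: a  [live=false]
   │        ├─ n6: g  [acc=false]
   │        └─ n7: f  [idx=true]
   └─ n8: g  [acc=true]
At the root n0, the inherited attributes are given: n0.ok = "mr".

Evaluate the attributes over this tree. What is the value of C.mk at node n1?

true

1. n0.ok = "mr"  [given at root]
2. n2.val = false  [false]
3. n3.val = 0  [0]
4. n3.cnt = false  [D.val == true]
5. n4.tag = 23  [23]
6. n5.live = false  [terminal]
7. n6.acc = false  [terminal]
8. n7.idx = true  [terminal]
9. n4.cnt = "kv"  ["kv"]
10. n4.mk = 7  [7]
11. n4.sig = 12  [12]
12. n3.off = -5  [B.sig - 17]
13. n3.ok = 8  [B.mk + 1]
14. n2.wid = 6  [A.ok - 2]
15. n2.pre = 15  [A.ok + A.off + 12]
16. n8.acc = true  [terminal]
17. n1.env = true  [g.acc == true]
18. n1.mk = true  [D.wid > 5]
19. n1.ok = true  [g.acc == true]
20. n0.lab = 13  [len(S.ok) + 11]
21. n0.val = 13  [13]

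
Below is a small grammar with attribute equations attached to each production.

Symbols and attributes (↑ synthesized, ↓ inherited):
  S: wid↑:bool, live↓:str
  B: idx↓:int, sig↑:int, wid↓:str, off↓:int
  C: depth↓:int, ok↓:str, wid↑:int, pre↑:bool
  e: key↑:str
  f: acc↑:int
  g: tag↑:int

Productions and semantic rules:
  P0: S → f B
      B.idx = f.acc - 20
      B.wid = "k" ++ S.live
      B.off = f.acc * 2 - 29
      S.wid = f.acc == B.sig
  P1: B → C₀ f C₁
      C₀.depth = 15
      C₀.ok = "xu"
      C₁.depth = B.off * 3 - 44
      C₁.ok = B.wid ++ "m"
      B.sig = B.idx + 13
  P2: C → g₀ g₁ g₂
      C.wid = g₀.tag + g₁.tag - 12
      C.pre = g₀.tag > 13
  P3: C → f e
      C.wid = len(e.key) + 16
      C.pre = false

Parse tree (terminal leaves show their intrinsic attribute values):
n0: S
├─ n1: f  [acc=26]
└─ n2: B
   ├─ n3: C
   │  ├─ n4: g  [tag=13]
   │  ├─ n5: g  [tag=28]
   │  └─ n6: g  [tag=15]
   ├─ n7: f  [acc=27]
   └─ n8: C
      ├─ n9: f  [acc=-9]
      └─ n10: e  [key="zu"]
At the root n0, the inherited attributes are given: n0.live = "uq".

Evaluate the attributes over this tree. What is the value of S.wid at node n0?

false

1. n0.live = "uq"  [given at root]
2. n1.acc = 26  [terminal]
3. n2.idx = 6  [f.acc - 20]
4. n2.wid = "kuq"  ["k" ++ S.live]
5. n2.off = 23  [f.acc * 2 - 29]
6. n3.depth = 15  [15]
7. n3.ok = "xu"  ["xu"]
8. n4.tag = 13  [terminal]
9. n5.tag = 28  [terminal]
10. n6.tag = 15  [terminal]
11. n3.wid = 29  [g₀.tag + g₁.tag - 12]
12. n3.pre = false  [g₀.tag > 13]
13. n7.acc = 27  [terminal]
14. n8.depth = 25  [B.off * 3 - 44]
15. n8.ok = "kuqm"  [B.wid ++ "m"]
16. n9.acc = -9  [terminal]
17. n10.key = "zu"  [terminal]
18. n8.wid = 18  [len(e.key) + 16]
19. n8.pre = false  [false]
20. n2.sig = 19  [B.idx + 13]
21. n0.wid = false  [f.acc == B.sig]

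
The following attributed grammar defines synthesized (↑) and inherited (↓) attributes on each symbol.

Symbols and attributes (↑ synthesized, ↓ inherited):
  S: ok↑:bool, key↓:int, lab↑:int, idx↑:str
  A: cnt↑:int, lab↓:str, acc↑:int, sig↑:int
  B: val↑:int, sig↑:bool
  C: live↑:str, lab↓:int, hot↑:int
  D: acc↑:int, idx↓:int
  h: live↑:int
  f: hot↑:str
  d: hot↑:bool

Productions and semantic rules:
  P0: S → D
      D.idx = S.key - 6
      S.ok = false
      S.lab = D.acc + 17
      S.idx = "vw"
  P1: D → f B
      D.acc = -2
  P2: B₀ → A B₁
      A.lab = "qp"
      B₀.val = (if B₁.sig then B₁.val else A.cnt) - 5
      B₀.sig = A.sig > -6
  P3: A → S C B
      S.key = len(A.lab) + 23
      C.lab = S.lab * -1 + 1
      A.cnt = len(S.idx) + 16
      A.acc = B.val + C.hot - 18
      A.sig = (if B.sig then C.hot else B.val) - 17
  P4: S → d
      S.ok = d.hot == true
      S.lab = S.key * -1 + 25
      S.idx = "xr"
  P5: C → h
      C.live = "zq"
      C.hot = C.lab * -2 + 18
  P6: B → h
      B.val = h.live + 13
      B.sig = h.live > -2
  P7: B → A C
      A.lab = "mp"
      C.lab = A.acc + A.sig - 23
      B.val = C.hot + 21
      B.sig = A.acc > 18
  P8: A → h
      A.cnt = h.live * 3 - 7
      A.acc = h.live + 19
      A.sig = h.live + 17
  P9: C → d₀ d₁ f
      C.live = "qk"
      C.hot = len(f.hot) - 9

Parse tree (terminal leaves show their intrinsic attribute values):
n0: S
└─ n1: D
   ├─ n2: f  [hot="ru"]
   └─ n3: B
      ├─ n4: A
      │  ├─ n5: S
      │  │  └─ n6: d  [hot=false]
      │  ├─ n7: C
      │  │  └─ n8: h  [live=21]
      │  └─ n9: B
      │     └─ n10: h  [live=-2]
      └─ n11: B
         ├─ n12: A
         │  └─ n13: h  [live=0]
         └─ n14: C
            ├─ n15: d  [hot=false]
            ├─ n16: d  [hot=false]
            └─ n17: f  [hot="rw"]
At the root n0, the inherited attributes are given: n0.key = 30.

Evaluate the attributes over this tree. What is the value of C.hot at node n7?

1. n0.key = 30  [given at root]
2. n1.idx = 24  [S.key - 6]
3. n2.hot = "ru"  [terminal]
4. n4.lab = "qp"  ["qp"]
5. n5.key = 25  [len(A.lab) + 23]
6. n6.hot = false  [terminal]
7. n5.ok = false  [d.hot == true]
8. n5.lab = 0  [S.key * -1 + 25]
9. n5.idx = "xr"  ["xr"]
10. n7.lab = 1  [S.lab * -1 + 1]
11. n8.live = 21  [terminal]
12. n7.live = "zq"  ["zq"]
13. n7.hot = 16  [C.lab * -2 + 18]
14. n10.live = -2  [terminal]
15. n9.val = 11  [h.live + 13]
16. n9.sig = false  [h.live > -2]
17. n4.cnt = 18  [len(S.idx) + 16]
18. n4.acc = 9  [B.val + C.hot - 18]
19. n4.sig = -6  [(if B.sig then C.hot else B.val) - 17]
20. n12.lab = "mp"  ["mp"]
21. n13.live = 0  [terminal]
22. n12.cnt = -7  [h.live * 3 - 7]
23. n12.acc = 19  [h.live + 19]
24. n12.sig = 17  [h.live + 17]
25. n14.lab = 13  [A.acc + A.sig - 23]
26. n15.hot = false  [terminal]
27. n16.hot = false  [terminal]
28. n17.hot = "rw"  [terminal]
29. n14.live = "qk"  ["qk"]
30. n14.hot = -7  [len(f.hot) - 9]
31. n11.val = 14  [C.hot + 21]
32. n11.sig = true  [A.acc > 18]
33. n3.val = 9  [(if B₁.sig then B₁.val else A.cnt) - 5]
34. n3.sig = false  [A.sig > -6]
35. n1.acc = -2  [-2]
36. n0.ok = false  [false]
37. n0.lab = 15  [D.acc + 17]
38. n0.idx = "vw"  ["vw"]

16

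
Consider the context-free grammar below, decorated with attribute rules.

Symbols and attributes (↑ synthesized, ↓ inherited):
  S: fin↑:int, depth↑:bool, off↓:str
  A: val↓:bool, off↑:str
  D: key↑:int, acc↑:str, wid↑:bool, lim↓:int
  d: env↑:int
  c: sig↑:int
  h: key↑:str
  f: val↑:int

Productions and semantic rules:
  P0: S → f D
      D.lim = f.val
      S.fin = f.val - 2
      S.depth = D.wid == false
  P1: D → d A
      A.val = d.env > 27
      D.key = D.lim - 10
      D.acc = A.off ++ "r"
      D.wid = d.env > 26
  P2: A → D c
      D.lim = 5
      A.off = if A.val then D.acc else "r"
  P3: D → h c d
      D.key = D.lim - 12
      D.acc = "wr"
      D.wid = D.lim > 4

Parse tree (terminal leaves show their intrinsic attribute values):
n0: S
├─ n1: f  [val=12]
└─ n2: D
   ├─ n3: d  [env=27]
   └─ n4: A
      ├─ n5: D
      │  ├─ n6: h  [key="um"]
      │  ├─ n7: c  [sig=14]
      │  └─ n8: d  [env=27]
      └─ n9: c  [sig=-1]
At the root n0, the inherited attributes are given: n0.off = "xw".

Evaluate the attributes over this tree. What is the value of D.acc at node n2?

"rr"

1. n0.off = "xw"  [given at root]
2. n1.val = 12  [terminal]
3. n2.lim = 12  [f.val]
4. n3.env = 27  [terminal]
5. n4.val = false  [d.env > 27]
6. n5.lim = 5  [5]
7. n6.key = "um"  [terminal]
8. n7.sig = 14  [terminal]
9. n8.env = 27  [terminal]
10. n5.key = -7  [D.lim - 12]
11. n5.acc = "wr"  ["wr"]
12. n5.wid = true  [D.lim > 4]
13. n9.sig = -1  [terminal]
14. n4.off = "r"  [if A.val then D.acc else "r"]
15. n2.key = 2  [D.lim - 10]
16. n2.acc = "rr"  [A.off ++ "r"]
17. n2.wid = true  [d.env > 26]
18. n0.fin = 10  [f.val - 2]
19. n0.depth = false  [D.wid == false]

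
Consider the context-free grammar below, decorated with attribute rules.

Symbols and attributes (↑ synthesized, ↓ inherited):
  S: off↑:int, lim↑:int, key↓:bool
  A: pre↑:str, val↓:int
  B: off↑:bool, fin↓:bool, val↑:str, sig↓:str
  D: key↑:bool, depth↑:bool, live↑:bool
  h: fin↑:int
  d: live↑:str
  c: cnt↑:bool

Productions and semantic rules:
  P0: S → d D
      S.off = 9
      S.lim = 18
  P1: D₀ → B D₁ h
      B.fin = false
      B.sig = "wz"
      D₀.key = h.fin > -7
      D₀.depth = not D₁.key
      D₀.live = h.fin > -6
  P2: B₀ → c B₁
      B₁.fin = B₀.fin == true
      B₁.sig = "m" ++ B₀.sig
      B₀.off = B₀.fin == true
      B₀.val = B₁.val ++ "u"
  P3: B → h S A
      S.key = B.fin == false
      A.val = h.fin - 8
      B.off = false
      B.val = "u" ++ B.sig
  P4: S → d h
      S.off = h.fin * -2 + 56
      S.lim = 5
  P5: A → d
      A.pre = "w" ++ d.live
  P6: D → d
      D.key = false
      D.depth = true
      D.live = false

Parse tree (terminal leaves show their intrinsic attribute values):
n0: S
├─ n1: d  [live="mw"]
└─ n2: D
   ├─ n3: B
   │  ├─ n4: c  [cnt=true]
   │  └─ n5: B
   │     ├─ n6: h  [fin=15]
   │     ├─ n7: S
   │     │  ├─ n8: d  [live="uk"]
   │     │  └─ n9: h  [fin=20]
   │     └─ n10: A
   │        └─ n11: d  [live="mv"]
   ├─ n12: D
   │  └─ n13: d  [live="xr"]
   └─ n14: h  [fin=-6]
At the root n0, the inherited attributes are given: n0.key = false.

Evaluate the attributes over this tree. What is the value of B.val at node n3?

"umwzu"

1. n0.key = false  [given at root]
2. n1.live = "mw"  [terminal]
3. n3.fin = false  [false]
4. n3.sig = "wz"  ["wz"]
5. n4.cnt = true  [terminal]
6. n5.fin = false  [B₀.fin == true]
7. n5.sig = "mwz"  ["m" ++ B₀.sig]
8. n6.fin = 15  [terminal]
9. n7.key = true  [B.fin == false]
10. n8.live = "uk"  [terminal]
11. n9.fin = 20  [terminal]
12. n7.off = 16  [h.fin * -2 + 56]
13. n7.lim = 5  [5]
14. n10.val = 7  [h.fin - 8]
15. n11.live = "mv"  [terminal]
16. n10.pre = "wmv"  ["w" ++ d.live]
17. n5.off = false  [false]
18. n5.val = "umwz"  ["u" ++ B.sig]
19. n3.off = false  [B₀.fin == true]
20. n3.val = "umwzu"  [B₁.val ++ "u"]
21. n13.live = "xr"  [terminal]
22. n12.key = false  [false]
23. n12.depth = true  [true]
24. n12.live = false  [false]
25. n14.fin = -6  [terminal]
26. n2.key = true  [h.fin > -7]
27. n2.depth = true  [not D₁.key]
28. n2.live = false  [h.fin > -6]
29. n0.off = 9  [9]
30. n0.lim = 18  [18]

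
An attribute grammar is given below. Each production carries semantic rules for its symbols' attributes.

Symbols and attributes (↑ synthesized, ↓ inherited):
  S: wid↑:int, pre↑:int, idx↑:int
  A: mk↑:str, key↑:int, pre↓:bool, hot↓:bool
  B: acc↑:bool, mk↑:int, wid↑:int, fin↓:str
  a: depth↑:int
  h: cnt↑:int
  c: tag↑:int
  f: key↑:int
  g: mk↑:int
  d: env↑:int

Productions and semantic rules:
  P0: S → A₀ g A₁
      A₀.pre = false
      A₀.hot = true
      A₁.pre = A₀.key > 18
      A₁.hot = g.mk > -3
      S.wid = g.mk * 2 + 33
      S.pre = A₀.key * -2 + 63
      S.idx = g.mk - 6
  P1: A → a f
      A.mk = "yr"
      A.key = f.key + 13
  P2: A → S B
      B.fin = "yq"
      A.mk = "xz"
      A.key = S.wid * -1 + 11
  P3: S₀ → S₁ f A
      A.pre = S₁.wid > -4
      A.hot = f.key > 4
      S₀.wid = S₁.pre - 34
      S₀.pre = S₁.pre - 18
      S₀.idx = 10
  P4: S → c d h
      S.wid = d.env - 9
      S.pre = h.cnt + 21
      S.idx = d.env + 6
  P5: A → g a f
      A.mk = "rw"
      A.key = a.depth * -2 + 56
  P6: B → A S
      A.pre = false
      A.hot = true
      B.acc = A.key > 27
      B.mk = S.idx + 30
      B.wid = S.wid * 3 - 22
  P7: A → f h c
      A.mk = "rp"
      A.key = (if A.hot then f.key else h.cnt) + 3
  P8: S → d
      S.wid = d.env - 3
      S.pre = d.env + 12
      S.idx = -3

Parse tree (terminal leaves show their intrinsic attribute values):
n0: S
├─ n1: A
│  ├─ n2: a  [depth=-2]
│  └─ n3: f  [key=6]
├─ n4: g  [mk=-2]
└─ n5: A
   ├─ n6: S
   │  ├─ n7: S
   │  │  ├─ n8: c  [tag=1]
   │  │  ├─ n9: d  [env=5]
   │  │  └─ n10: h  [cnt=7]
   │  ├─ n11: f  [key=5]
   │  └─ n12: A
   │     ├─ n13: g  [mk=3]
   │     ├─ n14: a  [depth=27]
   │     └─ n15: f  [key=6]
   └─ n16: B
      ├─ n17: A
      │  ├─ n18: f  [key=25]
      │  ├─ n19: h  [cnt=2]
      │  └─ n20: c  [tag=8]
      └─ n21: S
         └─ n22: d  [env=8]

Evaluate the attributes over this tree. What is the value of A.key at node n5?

17

1. n1.pre = false  [false]
2. n1.hot = true  [true]
3. n2.depth = -2  [terminal]
4. n3.key = 6  [terminal]
5. n1.mk = "yr"  ["yr"]
6. n1.key = 19  [f.key + 13]
7. n4.mk = -2  [terminal]
8. n5.pre = true  [A₀.key > 18]
9. n5.hot = true  [g.mk > -3]
10. n8.tag = 1  [terminal]
11. n9.env = 5  [terminal]
12. n10.cnt = 7  [terminal]
13. n7.wid = -4  [d.env - 9]
14. n7.pre = 28  [h.cnt + 21]
15. n7.idx = 11  [d.env + 6]
16. n11.key = 5  [terminal]
17. n12.pre = false  [S₁.wid > -4]
18. n12.hot = true  [f.key > 4]
19. n13.mk = 3  [terminal]
20. n14.depth = 27  [terminal]
21. n15.key = 6  [terminal]
22. n12.mk = "rw"  ["rw"]
23. n12.key = 2  [a.depth * -2 + 56]
24. n6.wid = -6  [S₁.pre - 34]
25. n6.pre = 10  [S₁.pre - 18]
26. n6.idx = 10  [10]
27. n16.fin = "yq"  ["yq"]
28. n17.pre = false  [false]
29. n17.hot = true  [true]
30. n18.key = 25  [terminal]
31. n19.cnt = 2  [terminal]
32. n20.tag = 8  [terminal]
33. n17.mk = "rp"  ["rp"]
34. n17.key = 28  [(if A.hot then f.key else h.cnt) + 3]
35. n22.env = 8  [terminal]
36. n21.wid = 5  [d.env - 3]
37. n21.pre = 20  [d.env + 12]
38. n21.idx = -3  [-3]
39. n16.acc = true  [A.key > 27]
40. n16.mk = 27  [S.idx + 30]
41. n16.wid = -7  [S.wid * 3 - 22]
42. n5.mk = "xz"  ["xz"]
43. n5.key = 17  [S.wid * -1 + 11]
44. n0.wid = 29  [g.mk * 2 + 33]
45. n0.pre = 25  [A₀.key * -2 + 63]
46. n0.idx = -8  [g.mk - 6]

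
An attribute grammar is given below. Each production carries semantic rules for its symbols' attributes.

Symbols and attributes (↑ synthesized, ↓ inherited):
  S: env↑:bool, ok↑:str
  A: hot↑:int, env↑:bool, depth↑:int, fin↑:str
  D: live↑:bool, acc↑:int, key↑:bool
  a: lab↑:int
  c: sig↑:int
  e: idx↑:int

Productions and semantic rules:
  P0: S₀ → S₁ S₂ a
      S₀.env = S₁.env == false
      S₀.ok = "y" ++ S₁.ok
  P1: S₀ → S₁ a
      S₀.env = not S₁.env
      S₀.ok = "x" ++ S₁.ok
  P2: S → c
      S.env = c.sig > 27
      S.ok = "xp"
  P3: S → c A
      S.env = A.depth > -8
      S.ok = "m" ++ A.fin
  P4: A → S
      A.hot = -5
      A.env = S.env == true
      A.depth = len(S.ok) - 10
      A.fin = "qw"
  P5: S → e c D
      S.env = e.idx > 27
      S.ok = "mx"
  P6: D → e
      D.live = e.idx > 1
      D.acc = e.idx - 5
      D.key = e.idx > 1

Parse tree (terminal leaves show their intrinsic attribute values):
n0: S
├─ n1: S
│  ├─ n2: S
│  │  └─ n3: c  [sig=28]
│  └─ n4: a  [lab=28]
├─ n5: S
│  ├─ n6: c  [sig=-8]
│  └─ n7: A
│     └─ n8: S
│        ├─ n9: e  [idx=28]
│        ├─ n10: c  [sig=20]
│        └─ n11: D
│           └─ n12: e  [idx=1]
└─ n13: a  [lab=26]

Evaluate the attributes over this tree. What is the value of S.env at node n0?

1. n3.sig = 28  [terminal]
2. n2.env = true  [c.sig > 27]
3. n2.ok = "xp"  ["xp"]
4. n4.lab = 28  [terminal]
5. n1.env = false  [not S₁.env]
6. n1.ok = "xxp"  ["x" ++ S₁.ok]
7. n6.sig = -8  [terminal]
8. n9.idx = 28  [terminal]
9. n10.sig = 20  [terminal]
10. n12.idx = 1  [terminal]
11. n11.live = false  [e.idx > 1]
12. n11.acc = -4  [e.idx - 5]
13. n11.key = false  [e.idx > 1]
14. n8.env = true  [e.idx > 27]
15. n8.ok = "mx"  ["mx"]
16. n7.hot = -5  [-5]
17. n7.env = true  [S.env == true]
18. n7.depth = -8  [len(S.ok) - 10]
19. n7.fin = "qw"  ["qw"]
20. n5.env = false  [A.depth > -8]
21. n5.ok = "mqw"  ["m" ++ A.fin]
22. n13.lab = 26  [terminal]
23. n0.env = true  [S₁.env == false]
24. n0.ok = "yxxp"  ["y" ++ S₁.ok]

true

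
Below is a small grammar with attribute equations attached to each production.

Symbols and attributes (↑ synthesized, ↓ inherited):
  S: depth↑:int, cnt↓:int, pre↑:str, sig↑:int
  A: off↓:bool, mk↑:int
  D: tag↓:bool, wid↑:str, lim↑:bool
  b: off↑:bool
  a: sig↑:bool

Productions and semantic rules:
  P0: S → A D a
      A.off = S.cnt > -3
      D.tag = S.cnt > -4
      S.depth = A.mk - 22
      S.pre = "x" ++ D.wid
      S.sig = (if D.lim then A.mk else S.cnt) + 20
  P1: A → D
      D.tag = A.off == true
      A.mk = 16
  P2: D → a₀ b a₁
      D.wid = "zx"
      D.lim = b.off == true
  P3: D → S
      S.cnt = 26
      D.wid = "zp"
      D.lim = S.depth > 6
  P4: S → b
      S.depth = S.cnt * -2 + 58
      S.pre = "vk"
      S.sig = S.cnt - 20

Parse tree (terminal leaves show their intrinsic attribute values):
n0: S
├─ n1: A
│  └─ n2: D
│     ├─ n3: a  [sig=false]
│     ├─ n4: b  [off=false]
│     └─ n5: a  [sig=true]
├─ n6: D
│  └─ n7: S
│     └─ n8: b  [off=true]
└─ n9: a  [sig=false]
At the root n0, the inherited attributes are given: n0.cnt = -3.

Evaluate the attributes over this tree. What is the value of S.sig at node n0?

1. n0.cnt = -3  [given at root]
2. n1.off = false  [S.cnt > -3]
3. n2.tag = false  [A.off == true]
4. n3.sig = false  [terminal]
5. n4.off = false  [terminal]
6. n5.sig = true  [terminal]
7. n2.wid = "zx"  ["zx"]
8. n2.lim = false  [b.off == true]
9. n1.mk = 16  [16]
10. n6.tag = true  [S.cnt > -4]
11. n7.cnt = 26  [26]
12. n8.off = true  [terminal]
13. n7.depth = 6  [S.cnt * -2 + 58]
14. n7.pre = "vk"  ["vk"]
15. n7.sig = 6  [S.cnt - 20]
16. n6.wid = "zp"  ["zp"]
17. n6.lim = false  [S.depth > 6]
18. n9.sig = false  [terminal]
19. n0.depth = -6  [A.mk - 22]
20. n0.pre = "xzp"  ["x" ++ D.wid]
21. n0.sig = 17  [(if D.lim then A.mk else S.cnt) + 20]

17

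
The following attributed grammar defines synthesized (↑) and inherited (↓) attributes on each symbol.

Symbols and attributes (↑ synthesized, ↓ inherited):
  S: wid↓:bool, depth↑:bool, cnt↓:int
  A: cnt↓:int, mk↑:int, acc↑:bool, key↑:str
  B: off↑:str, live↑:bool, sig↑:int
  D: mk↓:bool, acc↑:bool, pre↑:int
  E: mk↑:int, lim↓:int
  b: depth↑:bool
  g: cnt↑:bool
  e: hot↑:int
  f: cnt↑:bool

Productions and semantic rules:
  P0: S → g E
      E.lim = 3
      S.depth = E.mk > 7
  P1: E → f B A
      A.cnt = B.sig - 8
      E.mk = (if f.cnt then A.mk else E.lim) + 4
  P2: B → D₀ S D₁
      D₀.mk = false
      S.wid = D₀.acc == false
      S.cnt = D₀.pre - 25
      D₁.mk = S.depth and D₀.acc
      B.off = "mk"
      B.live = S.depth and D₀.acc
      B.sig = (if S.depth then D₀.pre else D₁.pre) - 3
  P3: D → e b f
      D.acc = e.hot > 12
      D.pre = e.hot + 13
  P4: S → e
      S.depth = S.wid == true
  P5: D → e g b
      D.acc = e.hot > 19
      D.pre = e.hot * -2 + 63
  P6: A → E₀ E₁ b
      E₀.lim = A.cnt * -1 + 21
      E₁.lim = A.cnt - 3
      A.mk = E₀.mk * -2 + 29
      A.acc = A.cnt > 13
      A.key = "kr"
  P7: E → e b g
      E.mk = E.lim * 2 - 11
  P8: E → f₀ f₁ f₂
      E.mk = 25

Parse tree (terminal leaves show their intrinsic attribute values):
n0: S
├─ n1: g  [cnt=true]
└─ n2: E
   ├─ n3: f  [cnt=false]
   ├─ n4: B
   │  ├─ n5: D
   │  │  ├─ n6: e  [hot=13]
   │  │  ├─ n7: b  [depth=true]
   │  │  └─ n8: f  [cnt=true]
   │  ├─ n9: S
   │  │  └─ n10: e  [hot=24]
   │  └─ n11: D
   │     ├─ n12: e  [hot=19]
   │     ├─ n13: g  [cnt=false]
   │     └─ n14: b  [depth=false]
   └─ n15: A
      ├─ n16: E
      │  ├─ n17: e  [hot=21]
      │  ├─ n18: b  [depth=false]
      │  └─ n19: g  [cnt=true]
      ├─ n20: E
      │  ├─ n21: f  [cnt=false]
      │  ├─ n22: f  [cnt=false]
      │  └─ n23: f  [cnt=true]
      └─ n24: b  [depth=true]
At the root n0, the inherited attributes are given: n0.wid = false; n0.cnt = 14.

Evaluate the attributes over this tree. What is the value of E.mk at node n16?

1. n0.wid = false  [given at root]
2. n0.cnt = 14  [given at root]
3. n1.cnt = true  [terminal]
4. n2.lim = 3  [3]
5. n3.cnt = false  [terminal]
6. n5.mk = false  [false]
7. n6.hot = 13  [terminal]
8. n7.depth = true  [terminal]
9. n8.cnt = true  [terminal]
10. n5.acc = true  [e.hot > 12]
11. n5.pre = 26  [e.hot + 13]
12. n9.wid = false  [D₀.acc == false]
13. n9.cnt = 1  [D₀.pre - 25]
14. n10.hot = 24  [terminal]
15. n9.depth = false  [S.wid == true]
16. n11.mk = false  [S.depth and D₀.acc]
17. n12.hot = 19  [terminal]
18. n13.cnt = false  [terminal]
19. n14.depth = false  [terminal]
20. n11.acc = false  [e.hot > 19]
21. n11.pre = 25  [e.hot * -2 + 63]
22. n4.off = "mk"  ["mk"]
23. n4.live = false  [S.depth and D₀.acc]
24. n4.sig = 22  [(if S.depth then D₀.pre else D₁.pre) - 3]
25. n15.cnt = 14  [B.sig - 8]
26. n16.lim = 7  [A.cnt * -1 + 21]
27. n17.hot = 21  [terminal]
28. n18.depth = false  [terminal]
29. n19.cnt = true  [terminal]
30. n16.mk = 3  [E.lim * 2 - 11]
31. n20.lim = 11  [A.cnt - 3]
32. n21.cnt = false  [terminal]
33. n22.cnt = false  [terminal]
34. n23.cnt = true  [terminal]
35. n20.mk = 25  [25]
36. n24.depth = true  [terminal]
37. n15.mk = 23  [E₀.mk * -2 + 29]
38. n15.acc = true  [A.cnt > 13]
39. n15.key = "kr"  ["kr"]
40. n2.mk = 7  [(if f.cnt then A.mk else E.lim) + 4]
41. n0.depth = false  [E.mk > 7]

3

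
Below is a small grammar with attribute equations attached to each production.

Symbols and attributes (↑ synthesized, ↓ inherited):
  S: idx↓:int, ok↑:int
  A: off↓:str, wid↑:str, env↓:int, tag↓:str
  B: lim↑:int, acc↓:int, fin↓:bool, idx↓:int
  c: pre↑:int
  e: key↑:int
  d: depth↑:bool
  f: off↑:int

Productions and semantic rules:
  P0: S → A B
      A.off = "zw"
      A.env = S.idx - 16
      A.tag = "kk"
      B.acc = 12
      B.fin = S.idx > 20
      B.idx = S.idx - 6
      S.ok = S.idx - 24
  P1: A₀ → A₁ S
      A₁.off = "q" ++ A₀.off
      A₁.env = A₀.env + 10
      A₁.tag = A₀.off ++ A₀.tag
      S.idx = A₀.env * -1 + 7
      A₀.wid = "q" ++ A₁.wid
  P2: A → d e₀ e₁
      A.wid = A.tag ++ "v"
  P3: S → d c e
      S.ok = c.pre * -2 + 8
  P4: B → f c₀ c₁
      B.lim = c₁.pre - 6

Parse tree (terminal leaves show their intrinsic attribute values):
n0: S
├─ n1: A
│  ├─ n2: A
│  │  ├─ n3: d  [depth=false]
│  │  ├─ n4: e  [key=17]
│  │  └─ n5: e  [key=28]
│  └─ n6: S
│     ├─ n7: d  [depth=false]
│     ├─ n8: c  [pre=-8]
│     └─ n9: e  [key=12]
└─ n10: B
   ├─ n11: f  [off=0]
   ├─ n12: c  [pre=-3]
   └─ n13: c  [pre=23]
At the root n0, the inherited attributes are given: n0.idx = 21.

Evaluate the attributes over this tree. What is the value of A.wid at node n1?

1. n0.idx = 21  [given at root]
2. n1.off = "zw"  ["zw"]
3. n1.env = 5  [S.idx - 16]
4. n1.tag = "kk"  ["kk"]
5. n2.off = "qzw"  ["q" ++ A₀.off]
6. n2.env = 15  [A₀.env + 10]
7. n2.tag = "zwkk"  [A₀.off ++ A₀.tag]
8. n3.depth = false  [terminal]
9. n4.key = 17  [terminal]
10. n5.key = 28  [terminal]
11. n2.wid = "zwkkv"  [A.tag ++ "v"]
12. n6.idx = 2  [A₀.env * -1 + 7]
13. n7.depth = false  [terminal]
14. n8.pre = -8  [terminal]
15. n9.key = 12  [terminal]
16. n6.ok = 24  [c.pre * -2 + 8]
17. n1.wid = "qzwkkv"  ["q" ++ A₁.wid]
18. n10.acc = 12  [12]
19. n10.fin = true  [S.idx > 20]
20. n10.idx = 15  [S.idx - 6]
21. n11.off = 0  [terminal]
22. n12.pre = -3  [terminal]
23. n13.pre = 23  [terminal]
24. n10.lim = 17  [c₁.pre - 6]
25. n0.ok = -3  [S.idx - 24]

"qzwkkv"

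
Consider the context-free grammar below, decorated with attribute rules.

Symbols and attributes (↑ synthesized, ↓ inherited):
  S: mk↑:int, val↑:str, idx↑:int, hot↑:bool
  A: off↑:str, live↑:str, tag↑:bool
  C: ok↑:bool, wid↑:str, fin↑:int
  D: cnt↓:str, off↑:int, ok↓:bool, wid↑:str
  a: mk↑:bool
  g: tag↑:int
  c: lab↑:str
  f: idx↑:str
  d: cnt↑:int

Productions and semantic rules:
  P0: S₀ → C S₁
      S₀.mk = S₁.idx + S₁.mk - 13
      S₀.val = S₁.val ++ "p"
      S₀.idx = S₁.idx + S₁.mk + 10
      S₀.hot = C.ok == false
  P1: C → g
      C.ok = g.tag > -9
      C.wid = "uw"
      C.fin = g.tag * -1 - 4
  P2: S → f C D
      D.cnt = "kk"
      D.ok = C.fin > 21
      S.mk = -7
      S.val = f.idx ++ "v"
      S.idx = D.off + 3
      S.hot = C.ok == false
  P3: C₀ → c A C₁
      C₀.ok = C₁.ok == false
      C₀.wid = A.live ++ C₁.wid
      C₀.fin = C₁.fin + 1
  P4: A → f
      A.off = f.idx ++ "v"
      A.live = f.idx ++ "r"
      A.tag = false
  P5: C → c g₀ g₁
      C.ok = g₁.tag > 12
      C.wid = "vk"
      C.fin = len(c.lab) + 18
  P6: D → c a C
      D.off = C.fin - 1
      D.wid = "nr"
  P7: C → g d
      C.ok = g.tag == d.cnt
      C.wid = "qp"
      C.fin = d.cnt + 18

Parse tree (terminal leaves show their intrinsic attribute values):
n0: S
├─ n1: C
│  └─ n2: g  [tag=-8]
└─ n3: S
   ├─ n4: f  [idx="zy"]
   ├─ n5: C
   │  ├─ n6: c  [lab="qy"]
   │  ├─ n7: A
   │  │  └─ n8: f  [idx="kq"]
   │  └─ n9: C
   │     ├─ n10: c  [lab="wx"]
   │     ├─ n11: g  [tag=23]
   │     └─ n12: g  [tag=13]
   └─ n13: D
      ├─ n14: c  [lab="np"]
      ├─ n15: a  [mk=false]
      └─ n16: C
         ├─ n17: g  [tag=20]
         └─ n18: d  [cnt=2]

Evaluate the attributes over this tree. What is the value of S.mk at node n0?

2

1. n2.tag = -8  [terminal]
2. n1.ok = true  [g.tag > -9]
3. n1.wid = "uw"  ["uw"]
4. n1.fin = 4  [g.tag * -1 - 4]
5. n4.idx = "zy"  [terminal]
6. n6.lab = "qy"  [terminal]
7. n8.idx = "kq"  [terminal]
8. n7.off = "kqv"  [f.idx ++ "v"]
9. n7.live = "kqr"  [f.idx ++ "r"]
10. n7.tag = false  [false]
11. n10.lab = "wx"  [terminal]
12. n11.tag = 23  [terminal]
13. n12.tag = 13  [terminal]
14. n9.ok = true  [g₁.tag > 12]
15. n9.wid = "vk"  ["vk"]
16. n9.fin = 20  [len(c.lab) + 18]
17. n5.ok = false  [C₁.ok == false]
18. n5.wid = "kqrvk"  [A.live ++ C₁.wid]
19. n5.fin = 21  [C₁.fin + 1]
20. n13.cnt = "kk"  ["kk"]
21. n13.ok = false  [C.fin > 21]
22. n14.lab = "np"  [terminal]
23. n15.mk = false  [terminal]
24. n17.tag = 20  [terminal]
25. n18.cnt = 2  [terminal]
26. n16.ok = false  [g.tag == d.cnt]
27. n16.wid = "qp"  ["qp"]
28. n16.fin = 20  [d.cnt + 18]
29. n13.off = 19  [C.fin - 1]
30. n13.wid = "nr"  ["nr"]
31. n3.mk = -7  [-7]
32. n3.val = "zyv"  [f.idx ++ "v"]
33. n3.idx = 22  [D.off + 3]
34. n3.hot = true  [C.ok == false]
35. n0.mk = 2  [S₁.idx + S₁.mk - 13]
36. n0.val = "zyvp"  [S₁.val ++ "p"]
37. n0.idx = 25  [S₁.idx + S₁.mk + 10]
38. n0.hot = false  [C.ok == false]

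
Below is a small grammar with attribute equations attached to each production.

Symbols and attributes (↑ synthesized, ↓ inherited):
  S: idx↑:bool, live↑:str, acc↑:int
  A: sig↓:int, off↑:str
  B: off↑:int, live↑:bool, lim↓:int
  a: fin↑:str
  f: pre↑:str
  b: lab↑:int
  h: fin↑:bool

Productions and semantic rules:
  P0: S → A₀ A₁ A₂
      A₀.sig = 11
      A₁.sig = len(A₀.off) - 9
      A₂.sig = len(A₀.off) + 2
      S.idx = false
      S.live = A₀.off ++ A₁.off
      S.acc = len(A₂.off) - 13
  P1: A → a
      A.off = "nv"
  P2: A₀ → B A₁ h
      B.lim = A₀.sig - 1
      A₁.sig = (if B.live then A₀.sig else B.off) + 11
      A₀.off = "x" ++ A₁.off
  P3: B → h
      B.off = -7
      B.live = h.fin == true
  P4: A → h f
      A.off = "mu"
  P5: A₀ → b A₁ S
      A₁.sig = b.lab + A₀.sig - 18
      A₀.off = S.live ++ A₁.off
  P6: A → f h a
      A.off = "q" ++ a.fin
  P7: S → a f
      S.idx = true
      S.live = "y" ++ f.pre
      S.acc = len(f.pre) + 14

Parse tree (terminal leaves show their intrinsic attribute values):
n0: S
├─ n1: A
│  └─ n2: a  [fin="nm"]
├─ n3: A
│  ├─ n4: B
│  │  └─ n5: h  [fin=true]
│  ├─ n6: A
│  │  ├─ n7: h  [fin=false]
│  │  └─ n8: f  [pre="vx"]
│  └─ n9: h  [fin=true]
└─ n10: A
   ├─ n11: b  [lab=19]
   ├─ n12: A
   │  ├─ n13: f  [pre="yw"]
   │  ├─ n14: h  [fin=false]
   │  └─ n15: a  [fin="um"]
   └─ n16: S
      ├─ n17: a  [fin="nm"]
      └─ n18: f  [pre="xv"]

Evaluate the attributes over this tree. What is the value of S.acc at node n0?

-7

1. n1.sig = 11  [11]
2. n2.fin = "nm"  [terminal]
3. n1.off = "nv"  ["nv"]
4. n3.sig = -7  [len(A₀.off) - 9]
5. n4.lim = -8  [A₀.sig - 1]
6. n5.fin = true  [terminal]
7. n4.off = -7  [-7]
8. n4.live = true  [h.fin == true]
9. n6.sig = 4  [(if B.live then A₀.sig else B.off) + 11]
10. n7.fin = false  [terminal]
11. n8.pre = "vx"  [terminal]
12. n6.off = "mu"  ["mu"]
13. n9.fin = true  [terminal]
14. n3.off = "xmu"  ["x" ++ A₁.off]
15. n10.sig = 4  [len(A₀.off) + 2]
16. n11.lab = 19  [terminal]
17. n12.sig = 5  [b.lab + A₀.sig - 18]
18. n13.pre = "yw"  [terminal]
19. n14.fin = false  [terminal]
20. n15.fin = "um"  [terminal]
21. n12.off = "qum"  ["q" ++ a.fin]
22. n17.fin = "nm"  [terminal]
23. n18.pre = "xv"  [terminal]
24. n16.idx = true  [true]
25. n16.live = "yxv"  ["y" ++ f.pre]
26. n16.acc = 16  [len(f.pre) + 14]
27. n10.off = "yxvqum"  [S.live ++ A₁.off]
28. n0.idx = false  [false]
29. n0.live = "nvxmu"  [A₀.off ++ A₁.off]
30. n0.acc = -7  [len(A₂.off) - 13]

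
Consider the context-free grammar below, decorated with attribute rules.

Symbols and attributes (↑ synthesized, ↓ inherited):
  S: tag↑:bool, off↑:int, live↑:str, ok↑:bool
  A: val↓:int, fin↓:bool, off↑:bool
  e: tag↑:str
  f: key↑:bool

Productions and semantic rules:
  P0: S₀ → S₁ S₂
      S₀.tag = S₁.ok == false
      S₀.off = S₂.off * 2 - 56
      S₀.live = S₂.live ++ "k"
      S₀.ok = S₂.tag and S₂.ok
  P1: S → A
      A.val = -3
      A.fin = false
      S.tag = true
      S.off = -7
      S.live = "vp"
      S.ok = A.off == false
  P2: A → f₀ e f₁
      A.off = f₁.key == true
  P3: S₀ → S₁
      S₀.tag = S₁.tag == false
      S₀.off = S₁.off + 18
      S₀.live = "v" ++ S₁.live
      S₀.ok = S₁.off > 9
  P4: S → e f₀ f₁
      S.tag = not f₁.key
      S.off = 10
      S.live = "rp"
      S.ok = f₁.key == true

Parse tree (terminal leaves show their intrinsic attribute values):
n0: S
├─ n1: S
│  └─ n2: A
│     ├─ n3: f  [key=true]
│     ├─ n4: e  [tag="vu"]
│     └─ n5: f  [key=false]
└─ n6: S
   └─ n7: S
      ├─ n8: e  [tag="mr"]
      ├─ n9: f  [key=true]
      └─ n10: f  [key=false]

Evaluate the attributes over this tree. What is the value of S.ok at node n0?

1. n2.val = -3  [-3]
2. n2.fin = false  [false]
3. n3.key = true  [terminal]
4. n4.tag = "vu"  [terminal]
5. n5.key = false  [terminal]
6. n2.off = false  [f₁.key == true]
7. n1.tag = true  [true]
8. n1.off = -7  [-7]
9. n1.live = "vp"  ["vp"]
10. n1.ok = true  [A.off == false]
11. n8.tag = "mr"  [terminal]
12. n9.key = true  [terminal]
13. n10.key = false  [terminal]
14. n7.tag = true  [not f₁.key]
15. n7.off = 10  [10]
16. n7.live = "rp"  ["rp"]
17. n7.ok = false  [f₁.key == true]
18. n6.tag = false  [S₁.tag == false]
19. n6.off = 28  [S₁.off + 18]
20. n6.live = "vrp"  ["v" ++ S₁.live]
21. n6.ok = true  [S₁.off > 9]
22. n0.tag = false  [S₁.ok == false]
23. n0.off = 0  [S₂.off * 2 - 56]
24. n0.live = "vrpk"  [S₂.live ++ "k"]
25. n0.ok = false  [S₂.tag and S₂.ok]

false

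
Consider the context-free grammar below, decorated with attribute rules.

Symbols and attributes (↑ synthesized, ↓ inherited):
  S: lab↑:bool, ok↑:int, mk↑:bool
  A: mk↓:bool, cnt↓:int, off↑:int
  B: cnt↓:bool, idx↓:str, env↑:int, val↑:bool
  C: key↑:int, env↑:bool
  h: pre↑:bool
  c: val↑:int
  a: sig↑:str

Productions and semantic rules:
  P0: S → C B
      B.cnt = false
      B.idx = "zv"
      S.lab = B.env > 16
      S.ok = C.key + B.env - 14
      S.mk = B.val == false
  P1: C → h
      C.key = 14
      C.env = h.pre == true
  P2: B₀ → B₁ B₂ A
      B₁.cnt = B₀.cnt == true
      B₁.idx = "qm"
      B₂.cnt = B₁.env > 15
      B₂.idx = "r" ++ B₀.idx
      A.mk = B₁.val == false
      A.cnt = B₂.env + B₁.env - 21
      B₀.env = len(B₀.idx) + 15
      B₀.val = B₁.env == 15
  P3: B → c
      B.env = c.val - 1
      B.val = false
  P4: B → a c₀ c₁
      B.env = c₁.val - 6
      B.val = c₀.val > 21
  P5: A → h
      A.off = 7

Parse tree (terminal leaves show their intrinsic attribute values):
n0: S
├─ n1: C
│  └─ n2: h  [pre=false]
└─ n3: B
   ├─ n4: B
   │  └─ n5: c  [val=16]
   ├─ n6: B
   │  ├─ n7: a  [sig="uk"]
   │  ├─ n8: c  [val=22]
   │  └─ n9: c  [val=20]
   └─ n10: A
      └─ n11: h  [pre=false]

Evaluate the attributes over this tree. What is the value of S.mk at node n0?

false

1. n2.pre = false  [terminal]
2. n1.key = 14  [14]
3. n1.env = false  [h.pre == true]
4. n3.cnt = false  [false]
5. n3.idx = "zv"  ["zv"]
6. n4.cnt = false  [B₀.cnt == true]
7. n4.idx = "qm"  ["qm"]
8. n5.val = 16  [terminal]
9. n4.env = 15  [c.val - 1]
10. n4.val = false  [false]
11. n6.cnt = false  [B₁.env > 15]
12. n6.idx = "rzv"  ["r" ++ B₀.idx]
13. n7.sig = "uk"  [terminal]
14. n8.val = 22  [terminal]
15. n9.val = 20  [terminal]
16. n6.env = 14  [c₁.val - 6]
17. n6.val = true  [c₀.val > 21]
18. n10.mk = true  [B₁.val == false]
19. n10.cnt = 8  [B₂.env + B₁.env - 21]
20. n11.pre = false  [terminal]
21. n10.off = 7  [7]
22. n3.env = 17  [len(B₀.idx) + 15]
23. n3.val = true  [B₁.env == 15]
24. n0.lab = true  [B.env > 16]
25. n0.ok = 17  [C.key + B.env - 14]
26. n0.mk = false  [B.val == false]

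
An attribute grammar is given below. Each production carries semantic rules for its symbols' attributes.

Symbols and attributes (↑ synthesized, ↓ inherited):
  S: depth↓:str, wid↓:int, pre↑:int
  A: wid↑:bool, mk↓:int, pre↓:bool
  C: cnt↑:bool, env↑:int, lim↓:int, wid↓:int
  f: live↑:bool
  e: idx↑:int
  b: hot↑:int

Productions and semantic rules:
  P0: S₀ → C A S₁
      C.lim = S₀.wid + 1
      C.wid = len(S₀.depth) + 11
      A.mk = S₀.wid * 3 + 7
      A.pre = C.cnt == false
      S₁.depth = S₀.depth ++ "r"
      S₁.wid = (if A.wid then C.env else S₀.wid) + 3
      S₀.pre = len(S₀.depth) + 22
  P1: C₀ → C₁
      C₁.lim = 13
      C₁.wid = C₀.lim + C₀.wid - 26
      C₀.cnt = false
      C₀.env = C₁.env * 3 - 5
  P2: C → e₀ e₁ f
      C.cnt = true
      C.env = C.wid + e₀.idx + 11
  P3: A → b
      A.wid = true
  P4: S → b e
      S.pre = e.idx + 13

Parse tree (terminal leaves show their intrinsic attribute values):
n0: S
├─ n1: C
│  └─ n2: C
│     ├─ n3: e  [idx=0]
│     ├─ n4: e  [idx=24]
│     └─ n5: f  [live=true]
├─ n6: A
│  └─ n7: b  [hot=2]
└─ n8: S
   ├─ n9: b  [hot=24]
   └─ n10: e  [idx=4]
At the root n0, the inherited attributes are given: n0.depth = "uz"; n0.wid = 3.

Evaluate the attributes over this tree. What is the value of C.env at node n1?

1. n0.depth = "uz"  [given at root]
2. n0.wid = 3  [given at root]
3. n1.lim = 4  [S₀.wid + 1]
4. n1.wid = 13  [len(S₀.depth) + 11]
5. n2.lim = 13  [13]
6. n2.wid = -9  [C₀.lim + C₀.wid - 26]
7. n3.idx = 0  [terminal]
8. n4.idx = 24  [terminal]
9. n5.live = true  [terminal]
10. n2.cnt = true  [true]
11. n2.env = 2  [C.wid + e₀.idx + 11]
12. n1.cnt = false  [false]
13. n1.env = 1  [C₁.env * 3 - 5]
14. n6.mk = 16  [S₀.wid * 3 + 7]
15. n6.pre = true  [C.cnt == false]
16. n7.hot = 2  [terminal]
17. n6.wid = true  [true]
18. n8.depth = "uzr"  [S₀.depth ++ "r"]
19. n8.wid = 4  [(if A.wid then C.env else S₀.wid) + 3]
20. n9.hot = 24  [terminal]
21. n10.idx = 4  [terminal]
22. n8.pre = 17  [e.idx + 13]
23. n0.pre = 24  [len(S₀.depth) + 22]

1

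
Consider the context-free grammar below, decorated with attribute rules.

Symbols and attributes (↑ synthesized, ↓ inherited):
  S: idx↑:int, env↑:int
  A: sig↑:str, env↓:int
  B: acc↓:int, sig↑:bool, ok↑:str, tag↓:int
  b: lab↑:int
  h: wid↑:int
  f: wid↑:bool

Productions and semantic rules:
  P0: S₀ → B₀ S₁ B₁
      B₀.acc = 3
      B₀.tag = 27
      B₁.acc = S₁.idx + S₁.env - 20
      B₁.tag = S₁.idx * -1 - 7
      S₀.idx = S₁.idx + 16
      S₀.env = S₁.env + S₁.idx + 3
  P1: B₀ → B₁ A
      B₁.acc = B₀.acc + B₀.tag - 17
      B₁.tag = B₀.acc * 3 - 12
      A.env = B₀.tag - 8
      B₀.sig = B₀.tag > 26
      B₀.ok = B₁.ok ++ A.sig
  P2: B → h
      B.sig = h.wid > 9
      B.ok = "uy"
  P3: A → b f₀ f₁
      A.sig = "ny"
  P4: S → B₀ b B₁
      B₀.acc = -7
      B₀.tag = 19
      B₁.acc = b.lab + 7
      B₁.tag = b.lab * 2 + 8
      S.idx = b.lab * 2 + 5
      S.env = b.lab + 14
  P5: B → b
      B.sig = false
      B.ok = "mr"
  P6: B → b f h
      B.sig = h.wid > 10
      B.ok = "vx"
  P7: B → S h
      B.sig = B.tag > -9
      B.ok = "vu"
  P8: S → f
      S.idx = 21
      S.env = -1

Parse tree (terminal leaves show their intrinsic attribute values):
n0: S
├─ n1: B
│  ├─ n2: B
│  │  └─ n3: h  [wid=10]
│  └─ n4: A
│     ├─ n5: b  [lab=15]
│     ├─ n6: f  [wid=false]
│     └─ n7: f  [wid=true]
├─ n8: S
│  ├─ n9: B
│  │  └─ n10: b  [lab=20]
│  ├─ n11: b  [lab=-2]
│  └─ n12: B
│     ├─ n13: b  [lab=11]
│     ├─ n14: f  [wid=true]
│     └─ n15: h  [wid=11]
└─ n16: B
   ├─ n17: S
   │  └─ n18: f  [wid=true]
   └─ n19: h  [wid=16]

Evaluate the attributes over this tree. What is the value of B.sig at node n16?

1. n1.acc = 3  [3]
2. n1.tag = 27  [27]
3. n2.acc = 13  [B₀.acc + B₀.tag - 17]
4. n2.tag = -3  [B₀.acc * 3 - 12]
5. n3.wid = 10  [terminal]
6. n2.sig = true  [h.wid > 9]
7. n2.ok = "uy"  ["uy"]
8. n4.env = 19  [B₀.tag - 8]
9. n5.lab = 15  [terminal]
10. n6.wid = false  [terminal]
11. n7.wid = true  [terminal]
12. n4.sig = "ny"  ["ny"]
13. n1.sig = true  [B₀.tag > 26]
14. n1.ok = "uyny"  [B₁.ok ++ A.sig]
15. n9.acc = -7  [-7]
16. n9.tag = 19  [19]
17. n10.lab = 20  [terminal]
18. n9.sig = false  [false]
19. n9.ok = "mr"  ["mr"]
20. n11.lab = -2  [terminal]
21. n12.acc = 5  [b.lab + 7]
22. n12.tag = 4  [b.lab * 2 + 8]
23. n13.lab = 11  [terminal]
24. n14.wid = true  [terminal]
25. n15.wid = 11  [terminal]
26. n12.sig = true  [h.wid > 10]
27. n12.ok = "vx"  ["vx"]
28. n8.idx = 1  [b.lab * 2 + 5]
29. n8.env = 12  [b.lab + 14]
30. n16.acc = -7  [S₁.idx + S₁.env - 20]
31. n16.tag = -8  [S₁.idx * -1 - 7]
32. n18.wid = true  [terminal]
33. n17.idx = 21  [21]
34. n17.env = -1  [-1]
35. n19.wid = 16  [terminal]
36. n16.sig = true  [B.tag > -9]
37. n16.ok = "vu"  ["vu"]
38. n0.idx = 17  [S₁.idx + 16]
39. n0.env = 16  [S₁.env + S₁.idx + 3]

true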